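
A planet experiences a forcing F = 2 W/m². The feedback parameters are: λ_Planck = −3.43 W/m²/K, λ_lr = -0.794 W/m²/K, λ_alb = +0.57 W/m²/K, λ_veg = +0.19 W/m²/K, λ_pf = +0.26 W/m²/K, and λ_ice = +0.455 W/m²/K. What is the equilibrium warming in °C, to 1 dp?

0.7 °C

Net feedback parameter λ = (−3.43) + (-0.794) + (+0.57) + (+0.19) + (+0.26) + (+0.455) = -2.749 W/m²/K.
ΔT = −F/λ = −2/(-2.749) = 0.7 °C.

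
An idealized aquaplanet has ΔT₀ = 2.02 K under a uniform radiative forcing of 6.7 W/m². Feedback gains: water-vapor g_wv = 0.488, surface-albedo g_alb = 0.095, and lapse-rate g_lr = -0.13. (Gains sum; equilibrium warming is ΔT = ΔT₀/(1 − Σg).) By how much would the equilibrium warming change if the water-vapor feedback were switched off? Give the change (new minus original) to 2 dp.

Original: g = 0.453, ΔT = 2.02/(1−0.453) = 3.6929 K.
Without water-vapor: g' = -0.035, ΔT' = 2.02/(1+0.035) = 1.9517 K.
Change = 1.9517 − 3.6929 = -1.74 K.

-1.74 K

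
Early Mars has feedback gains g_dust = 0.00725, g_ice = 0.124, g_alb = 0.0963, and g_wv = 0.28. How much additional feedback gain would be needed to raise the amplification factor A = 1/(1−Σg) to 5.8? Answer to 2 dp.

Current total gain = 0.50755.
Target gain for A = 5.8: g* = 1 − 1/5.8 = 0.8276.
Additional gain needed = 0.8276 − 0.50755 = 0.32.

0.32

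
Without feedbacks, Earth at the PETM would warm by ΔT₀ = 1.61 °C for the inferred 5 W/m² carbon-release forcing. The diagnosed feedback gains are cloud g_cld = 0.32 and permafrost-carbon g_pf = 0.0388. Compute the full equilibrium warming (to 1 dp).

Total gain g = 0.32 + 0.0388 = 0.3588.
Amplification A = 1/(1 − 0.3588) = 1.56.
ΔT = 1.61 × 1.56 = 2.5 °C.

2.5 °C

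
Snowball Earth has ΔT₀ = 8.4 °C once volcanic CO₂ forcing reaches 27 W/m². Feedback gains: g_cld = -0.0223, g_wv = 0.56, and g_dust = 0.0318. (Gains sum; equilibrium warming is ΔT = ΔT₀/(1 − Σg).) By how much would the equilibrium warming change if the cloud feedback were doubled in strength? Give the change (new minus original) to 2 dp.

-0.96 °C

Original: g = 0.5695, ΔT = 8.4/(1−0.5695) = 19.5122 °C.
With doubled cloud: g' = 0.5472, ΔT' = 8.4/(1−0.5472) = 18.5512 °C.
Change = 18.5512 − 19.5122 = -0.96 °C.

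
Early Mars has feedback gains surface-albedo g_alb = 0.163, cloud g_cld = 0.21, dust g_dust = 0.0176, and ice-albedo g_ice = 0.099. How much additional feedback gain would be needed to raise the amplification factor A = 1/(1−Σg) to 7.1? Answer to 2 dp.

0.37

Current total gain = 0.4896.
Target gain for A = 7.1: g* = 1 − 1/7.1 = 0.8592.
Additional gain needed = 0.8592 − 0.4896 = 0.37.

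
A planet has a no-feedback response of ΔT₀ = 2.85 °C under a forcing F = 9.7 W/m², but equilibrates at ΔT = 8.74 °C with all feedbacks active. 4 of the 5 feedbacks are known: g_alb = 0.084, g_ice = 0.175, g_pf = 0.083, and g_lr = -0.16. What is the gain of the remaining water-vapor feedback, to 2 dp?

Amplification A = ΔT/ΔT₀ = 8.74/2.85 = 3.067.
Total gain g = 1 − 1/A = 1 − 1/3.067 = 0.6739.
Known gains sum to 0.084 + 0.175 + 0.083 − 0.16 = 0.182.
g_wv = 0.6739 − 0.182 = 0.49.

0.49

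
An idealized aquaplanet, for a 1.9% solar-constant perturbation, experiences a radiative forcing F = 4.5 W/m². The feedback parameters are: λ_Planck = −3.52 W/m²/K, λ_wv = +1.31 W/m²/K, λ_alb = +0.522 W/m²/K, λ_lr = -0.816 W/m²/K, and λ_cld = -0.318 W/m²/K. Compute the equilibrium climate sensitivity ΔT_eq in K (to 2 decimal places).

1.59 K

Net feedback parameter λ = (−3.52) + (+1.31) + (+0.522) + (-0.816) + (-0.318) = -2.822 W/m²/K.
ΔT = −F/λ = −4.5/(-2.822) = 1.59 K.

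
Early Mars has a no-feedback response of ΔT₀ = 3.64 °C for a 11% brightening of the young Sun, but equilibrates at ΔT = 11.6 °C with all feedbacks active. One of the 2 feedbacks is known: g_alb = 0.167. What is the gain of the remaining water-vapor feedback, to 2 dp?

Amplification A = ΔT/ΔT₀ = 11.6/3.64 = 3.187.
Total gain g = 1 − 1/A = 1 − 1/3.187 = 0.6862.
The known gain is 0.167.
g_wv = 0.6862 − 0.167 = 0.52.

0.52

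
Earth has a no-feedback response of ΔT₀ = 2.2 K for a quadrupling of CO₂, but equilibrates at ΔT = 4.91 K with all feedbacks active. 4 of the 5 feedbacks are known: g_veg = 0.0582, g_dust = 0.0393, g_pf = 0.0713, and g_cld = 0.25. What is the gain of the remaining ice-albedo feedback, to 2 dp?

0.13

Amplification A = ΔT/ΔT₀ = 4.91/2.2 = 2.232.
Total gain g = 1 − 1/A = 1 − 1/2.232 = 0.552.
Known gains sum to 0.0582 + 0.0393 + 0.0713 + 0.25 = 0.4188.
g_ice = 0.552 − 0.4188 = 0.13.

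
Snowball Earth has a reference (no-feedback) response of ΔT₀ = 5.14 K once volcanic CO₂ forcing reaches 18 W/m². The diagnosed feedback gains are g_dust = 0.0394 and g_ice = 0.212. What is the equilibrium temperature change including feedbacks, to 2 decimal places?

6.87 K

Total gain g = 0.0394 + 0.212 = 0.2514.
Amplification A = 1/(1 − 0.2514) = 1.336.
ΔT = 5.14 × 1.336 = 6.87 K.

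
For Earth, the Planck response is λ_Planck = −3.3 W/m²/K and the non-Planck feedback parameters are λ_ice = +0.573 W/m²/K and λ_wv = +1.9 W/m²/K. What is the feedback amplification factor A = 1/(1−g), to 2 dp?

Convert to gains: g_ice = 0.573/3.3 = 0.1736; g_wv = 1.9/3.3 = 0.5758.
Total gain g = 0.7494.
A = 1/(1 − 0.7494) = 3.99.

3.99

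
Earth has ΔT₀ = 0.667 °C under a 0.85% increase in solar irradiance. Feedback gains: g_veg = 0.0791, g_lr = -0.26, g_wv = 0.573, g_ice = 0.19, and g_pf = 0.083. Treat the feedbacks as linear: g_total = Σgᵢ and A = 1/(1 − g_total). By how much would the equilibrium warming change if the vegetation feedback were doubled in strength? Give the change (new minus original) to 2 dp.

Original: g = 0.6651, ΔT = 0.667/(1−0.6651) = 1.9916 °C.
With doubled vegetation: g' = 0.7442, ΔT' = 0.667/(1−0.7442) = 2.6075 °C.
Change = 2.6075 − 1.9916 = 0.62 °C.

0.62 °C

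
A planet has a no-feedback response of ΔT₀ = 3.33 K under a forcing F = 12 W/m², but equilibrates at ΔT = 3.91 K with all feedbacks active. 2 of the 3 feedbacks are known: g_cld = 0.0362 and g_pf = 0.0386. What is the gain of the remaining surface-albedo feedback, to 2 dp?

Amplification A = ΔT/ΔT₀ = 3.91/3.33 = 1.174.
Total gain g = 1 − 1/A = 1 − 1/1.174 = 0.1482.
Known gains sum to 0.0362 + 0.0386 = 0.0748.
g_alb = 0.1482 − 0.0748 = 0.07.

0.07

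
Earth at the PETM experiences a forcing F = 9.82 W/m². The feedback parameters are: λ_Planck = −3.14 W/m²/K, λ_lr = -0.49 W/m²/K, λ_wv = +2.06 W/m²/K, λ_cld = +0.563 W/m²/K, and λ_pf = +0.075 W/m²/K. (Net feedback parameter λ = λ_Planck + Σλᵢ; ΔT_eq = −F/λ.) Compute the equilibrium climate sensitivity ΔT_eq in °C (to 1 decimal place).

10.5 °C

Net feedback parameter λ = (−3.14) + (-0.49) + (+2.06) + (+0.563) + (+0.075) = -0.932 W/m²/K.
ΔT = −F/λ = −9.82/(-0.932) = 10.5 °C.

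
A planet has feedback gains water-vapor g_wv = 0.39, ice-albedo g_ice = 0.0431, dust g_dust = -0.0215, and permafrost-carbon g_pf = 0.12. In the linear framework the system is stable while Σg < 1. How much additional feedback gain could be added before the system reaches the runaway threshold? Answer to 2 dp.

Current total gain = 0.39 + 0.0431 − 0.0215 + 0.12 = 0.5316.
Margin to runaway = 1 − 0.5316 = 0.47.

0.47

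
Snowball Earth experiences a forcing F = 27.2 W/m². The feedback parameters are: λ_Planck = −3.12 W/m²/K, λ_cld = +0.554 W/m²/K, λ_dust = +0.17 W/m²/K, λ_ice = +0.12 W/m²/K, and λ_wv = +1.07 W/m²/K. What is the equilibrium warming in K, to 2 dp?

Net feedback parameter λ = (−3.12) + (+0.554) + (+0.17) + (+0.12) + (+1.07) = -1.206 W/m²/K.
ΔT = −F/λ = −27.2/(-1.206) = 22.55 K.

22.55 K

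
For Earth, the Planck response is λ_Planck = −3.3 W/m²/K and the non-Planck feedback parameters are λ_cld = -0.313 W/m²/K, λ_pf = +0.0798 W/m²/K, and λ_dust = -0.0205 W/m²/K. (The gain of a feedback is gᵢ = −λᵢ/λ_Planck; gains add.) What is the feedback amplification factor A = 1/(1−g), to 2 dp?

Convert to gains: g_cld = -0.313/3.3 = -0.09485; g_pf = 0.0798/3.3 = 0.02418; g_dust = -0.0205/3.3 = -0.006212.
Total gain g = -0.076882.
A = 1/(1 + 0.076882) = 0.93.

0.93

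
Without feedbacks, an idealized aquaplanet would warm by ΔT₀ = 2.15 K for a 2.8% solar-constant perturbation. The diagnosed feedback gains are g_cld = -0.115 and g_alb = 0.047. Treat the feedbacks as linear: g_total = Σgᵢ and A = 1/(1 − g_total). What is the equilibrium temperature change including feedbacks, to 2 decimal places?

Total gain g = -0.115 + 0.047 = -0.068.
Amplification A = 1/(1 + 0.068) = 0.9363.
ΔT = 2.15 × 0.9363 = 2.01 K.

2.01 K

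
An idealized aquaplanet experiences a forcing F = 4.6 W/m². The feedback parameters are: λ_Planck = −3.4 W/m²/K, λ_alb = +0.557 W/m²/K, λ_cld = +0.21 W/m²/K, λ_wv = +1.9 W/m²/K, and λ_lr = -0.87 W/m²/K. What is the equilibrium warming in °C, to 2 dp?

Net feedback parameter λ = (−3.4) + (+0.557) + (+0.21) + (+1.9) + (-0.87) = -1.603 W/m²/K.
ΔT = −F/λ = −4.6/(-1.603) = 2.87 °C.

2.87 °C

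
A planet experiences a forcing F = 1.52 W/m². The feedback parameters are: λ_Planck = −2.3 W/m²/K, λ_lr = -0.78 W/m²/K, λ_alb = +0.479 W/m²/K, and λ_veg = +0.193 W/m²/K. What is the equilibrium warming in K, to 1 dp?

0.6 K

Net feedback parameter λ = (−2.3) + (-0.78) + (+0.479) + (+0.193) = -2.408 W/m²/K.
ΔT = −F/λ = −1.52/(-2.408) = 0.6 K.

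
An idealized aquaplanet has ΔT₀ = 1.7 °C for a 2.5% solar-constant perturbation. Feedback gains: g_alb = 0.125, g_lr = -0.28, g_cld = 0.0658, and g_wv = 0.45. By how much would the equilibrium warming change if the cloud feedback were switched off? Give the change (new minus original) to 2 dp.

-0.25 °C

Original: g = 0.3608, ΔT = 1.7/(1−0.3608) = 2.6596 °C.
Without cloud: g' = 0.295, ΔT' = 1.7/(1−0.295) = 2.4113 °C.
Change = 2.4113 − 2.6596 = -0.25 °C.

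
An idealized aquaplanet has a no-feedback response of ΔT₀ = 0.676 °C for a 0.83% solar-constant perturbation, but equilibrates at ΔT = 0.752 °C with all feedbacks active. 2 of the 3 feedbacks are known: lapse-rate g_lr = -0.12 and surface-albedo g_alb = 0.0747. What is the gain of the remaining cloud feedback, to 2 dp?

0.15

Amplification A = ΔT/ΔT₀ = 0.752/0.676 = 1.112.
Total gain g = 1 − 1/A = 1 − 1/1.112 = 0.1007.
Known gains sum to -0.12 + 0.0747 = -0.0453.
g_cld = 0.1007 + 0.0453 = 0.15.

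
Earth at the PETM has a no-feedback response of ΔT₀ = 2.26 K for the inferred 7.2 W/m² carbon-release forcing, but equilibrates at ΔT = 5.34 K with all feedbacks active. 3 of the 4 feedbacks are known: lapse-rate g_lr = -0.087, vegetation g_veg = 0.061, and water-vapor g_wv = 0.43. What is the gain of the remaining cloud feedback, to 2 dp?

0.17

Amplification A = ΔT/ΔT₀ = 5.34/2.26 = 2.363.
Total gain g = 1 − 1/A = 1 − 1/2.363 = 0.5768.
Known gains sum to -0.087 + 0.061 + 0.43 = 0.404.
g_cld = 0.5768 − 0.404 = 0.17.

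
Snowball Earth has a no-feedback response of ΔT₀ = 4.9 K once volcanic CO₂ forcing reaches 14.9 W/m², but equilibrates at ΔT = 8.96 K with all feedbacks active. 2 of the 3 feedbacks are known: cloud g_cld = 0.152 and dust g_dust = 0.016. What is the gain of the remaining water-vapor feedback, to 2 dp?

0.29

Amplification A = ΔT/ΔT₀ = 8.96/4.9 = 1.829.
Total gain g = 1 − 1/A = 1 − 1/1.829 = 0.4533.
Known gains sum to 0.152 + 0.016 = 0.168.
g_wv = 0.4533 − 0.168 = 0.29.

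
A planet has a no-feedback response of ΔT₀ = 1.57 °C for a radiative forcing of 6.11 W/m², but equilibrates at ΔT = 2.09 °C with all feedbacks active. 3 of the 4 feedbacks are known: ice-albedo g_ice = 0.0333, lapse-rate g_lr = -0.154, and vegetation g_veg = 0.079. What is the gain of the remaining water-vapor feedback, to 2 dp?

0.29

Amplification A = ΔT/ΔT₀ = 2.09/1.57 = 1.331.
Total gain g = 1 − 1/A = 1 − 1/1.331 = 0.2487.
Known gains sum to 0.0333 − 0.154 + 0.079 = -0.0417.
g_wv = 0.2487 + 0.0417 = 0.29.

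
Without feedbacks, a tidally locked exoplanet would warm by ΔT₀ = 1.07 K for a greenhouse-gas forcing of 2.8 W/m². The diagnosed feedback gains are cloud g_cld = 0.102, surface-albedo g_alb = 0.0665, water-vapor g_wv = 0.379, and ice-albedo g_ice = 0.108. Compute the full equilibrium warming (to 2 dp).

Total gain g = 0.102 + 0.0665 + 0.379 + 0.108 = 0.6555.
Amplification A = 1/(1 − 0.6555) = 2.903.
ΔT = 1.07 × 2.903 = 3.11 K.

3.11 K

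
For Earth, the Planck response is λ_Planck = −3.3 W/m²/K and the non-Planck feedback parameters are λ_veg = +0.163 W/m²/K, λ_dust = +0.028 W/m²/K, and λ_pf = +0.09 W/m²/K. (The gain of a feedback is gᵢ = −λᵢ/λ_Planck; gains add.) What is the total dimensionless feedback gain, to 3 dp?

0.085

Convert to gains: g_veg = 0.163/3.3 = 0.04939; g_dust = 0.028/3.3 = 0.008485; g_pf = 0.09/3.3 = 0.02727.
Total gain g = 0.085145.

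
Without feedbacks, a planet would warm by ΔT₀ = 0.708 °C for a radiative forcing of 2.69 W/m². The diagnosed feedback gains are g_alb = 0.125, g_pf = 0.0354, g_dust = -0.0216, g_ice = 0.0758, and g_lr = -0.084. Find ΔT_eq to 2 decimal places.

Total gain g = 0.125 + 0.0354 − 0.0216 + 0.0758 − 0.084 = 0.1306.
Amplification A = 1/(1 − 0.1306) = 1.15.
ΔT = 0.708 × 1.15 = 0.81 °C.

0.81 °C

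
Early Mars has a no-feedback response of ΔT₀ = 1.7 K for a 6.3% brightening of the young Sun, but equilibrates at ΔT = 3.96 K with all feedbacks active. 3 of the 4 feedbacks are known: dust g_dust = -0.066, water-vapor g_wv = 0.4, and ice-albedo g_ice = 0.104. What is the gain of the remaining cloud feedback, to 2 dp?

0.13

Amplification A = ΔT/ΔT₀ = 3.96/1.7 = 2.329.
Total gain g = 1 − 1/A = 1 − 1/2.329 = 0.5706.
Known gains sum to -0.066 + 0.4 + 0.104 = 0.438.
g_cld = 0.5706 − 0.438 = 0.13.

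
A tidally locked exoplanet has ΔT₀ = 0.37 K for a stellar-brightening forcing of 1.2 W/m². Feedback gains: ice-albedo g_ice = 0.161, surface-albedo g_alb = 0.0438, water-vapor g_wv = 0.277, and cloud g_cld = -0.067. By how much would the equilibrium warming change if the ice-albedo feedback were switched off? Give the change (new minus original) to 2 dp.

-0.14 K

Original: g = 0.4148, ΔT = 0.37/(1−0.4148) = 0.6323 K.
Without ice-albedo: g' = 0.2538, ΔT' = 0.37/(1−0.2538) = 0.4958 K.
Change = 0.4958 − 0.6323 = -0.14 K.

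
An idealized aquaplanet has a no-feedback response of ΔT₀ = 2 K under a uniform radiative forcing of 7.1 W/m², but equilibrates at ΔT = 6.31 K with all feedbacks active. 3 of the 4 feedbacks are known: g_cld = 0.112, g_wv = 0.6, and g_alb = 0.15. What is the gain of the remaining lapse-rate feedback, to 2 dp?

Amplification A = ΔT/ΔT₀ = 6.31/2 = 3.155.
Total gain g = 1 − 1/A = 1 − 1/3.155 = 0.683.
Known gains sum to 0.112 + 0.6 + 0.15 = 0.862.
g_lr = 0.683 − 0.862 = -0.18.

-0.18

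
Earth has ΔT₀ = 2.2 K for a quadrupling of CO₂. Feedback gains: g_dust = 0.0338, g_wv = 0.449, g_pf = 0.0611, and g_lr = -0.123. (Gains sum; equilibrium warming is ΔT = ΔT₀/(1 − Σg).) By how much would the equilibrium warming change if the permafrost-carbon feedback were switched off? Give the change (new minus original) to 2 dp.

-0.36 K

Original: g = 0.4209, ΔT = 2.2/(1−0.4209) = 3.7990 K.
Without permafrost-carbon: g' = 0.3598, ΔT' = 2.2/(1−0.3598) = 3.4364 K.
Change = 3.4364 − 3.7990 = -0.36 K.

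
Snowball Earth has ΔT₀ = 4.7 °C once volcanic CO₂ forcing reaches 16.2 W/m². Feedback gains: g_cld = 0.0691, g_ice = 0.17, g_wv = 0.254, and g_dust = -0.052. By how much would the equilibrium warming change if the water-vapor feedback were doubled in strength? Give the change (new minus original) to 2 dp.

7.01 °C

Original: g = 0.4411, ΔT = 4.7/(1−0.4411) = 8.4094 °C.
With doubled water-vapor: g' = 0.6951, ΔT' = 4.7/(1−0.6951) = 15.4149 °C.
Change = 15.4149 − 8.4094 = 7.01 °C.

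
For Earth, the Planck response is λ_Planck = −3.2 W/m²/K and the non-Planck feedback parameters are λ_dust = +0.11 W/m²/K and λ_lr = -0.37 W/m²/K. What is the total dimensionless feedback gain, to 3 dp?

-0.081

Convert to gains: g_dust = 0.11/3.2 = 0.03437; g_lr = -0.37/3.2 = -0.1156.
Total gain g = -0.08123.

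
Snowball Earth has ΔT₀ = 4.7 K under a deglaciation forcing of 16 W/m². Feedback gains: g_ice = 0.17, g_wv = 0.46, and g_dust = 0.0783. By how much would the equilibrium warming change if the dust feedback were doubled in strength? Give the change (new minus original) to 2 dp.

Original: g = 0.7083, ΔT = 4.7/(1−0.7083) = 16.1124 K.
With doubled dust: g' = 0.7866, ΔT' = 4.7/(1−0.7866) = 22.0244 K.
Change = 22.0244 − 16.1124 = 5.91 K.

5.91 K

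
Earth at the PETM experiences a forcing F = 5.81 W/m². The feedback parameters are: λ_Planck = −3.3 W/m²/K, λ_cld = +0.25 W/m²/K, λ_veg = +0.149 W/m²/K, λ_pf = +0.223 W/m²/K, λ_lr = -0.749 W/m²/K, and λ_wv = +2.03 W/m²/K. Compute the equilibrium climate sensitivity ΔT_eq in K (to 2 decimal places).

4.16 K

Net feedback parameter λ = (−3.3) + (+0.25) + (+0.149) + (+0.223) + (-0.749) + (+2.03) = -1.397 W/m²/K.
ΔT = −F/λ = −5.81/(-1.397) = 4.16 K.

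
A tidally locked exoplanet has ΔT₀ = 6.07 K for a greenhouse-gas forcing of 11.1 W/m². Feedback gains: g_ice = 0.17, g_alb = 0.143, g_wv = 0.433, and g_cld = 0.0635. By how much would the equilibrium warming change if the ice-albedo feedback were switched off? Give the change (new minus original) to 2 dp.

Original: g = 0.8095, ΔT = 6.07/(1−0.8095) = 31.8635 K.
Without ice-albedo: g' = 0.6395, ΔT' = 6.07/(1−0.6395) = 16.8377 K.
Change = 16.8377 − 31.8635 = -15.03 K.

-15.03 K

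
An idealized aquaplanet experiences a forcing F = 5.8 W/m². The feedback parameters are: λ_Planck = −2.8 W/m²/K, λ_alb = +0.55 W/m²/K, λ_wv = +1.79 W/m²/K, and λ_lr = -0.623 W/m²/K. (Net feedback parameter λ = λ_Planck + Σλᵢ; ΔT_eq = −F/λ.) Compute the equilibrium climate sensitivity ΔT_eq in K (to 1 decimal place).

Net feedback parameter λ = (−2.8) + (+0.55) + (+1.79) + (-0.623) = -1.083 W/m²/K.
ΔT = −F/λ = −5.8/(-1.083) = 5.4 K.

5.4 K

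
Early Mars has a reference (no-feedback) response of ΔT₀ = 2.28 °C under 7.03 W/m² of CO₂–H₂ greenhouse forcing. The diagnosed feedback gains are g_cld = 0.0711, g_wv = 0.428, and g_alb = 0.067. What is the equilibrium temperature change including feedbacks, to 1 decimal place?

5.3 °C

Total gain g = 0.0711 + 0.428 + 0.067 = 0.5661.
Amplification A = 1/(1 − 0.5661) = 2.305.
ΔT = 2.28 × 2.305 = 5.3 °C.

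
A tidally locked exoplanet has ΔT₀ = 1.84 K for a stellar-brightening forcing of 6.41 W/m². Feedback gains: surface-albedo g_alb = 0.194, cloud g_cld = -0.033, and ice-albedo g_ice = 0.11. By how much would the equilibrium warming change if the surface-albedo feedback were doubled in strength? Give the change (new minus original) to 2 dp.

0.92 K

Original: g = 0.271, ΔT = 1.84/(1−0.271) = 2.5240 K.
With doubled surface-albedo: g' = 0.465, ΔT' = 1.84/(1−0.465) = 3.4393 K.
Change = 3.4393 − 2.5240 = 0.92 K.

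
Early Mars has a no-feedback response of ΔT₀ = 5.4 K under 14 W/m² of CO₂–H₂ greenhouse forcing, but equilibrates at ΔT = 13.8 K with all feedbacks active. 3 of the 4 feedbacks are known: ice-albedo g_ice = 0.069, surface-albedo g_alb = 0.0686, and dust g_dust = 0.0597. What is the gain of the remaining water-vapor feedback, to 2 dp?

Amplification A = ΔT/ΔT₀ = 13.8/5.4 = 2.556.
Total gain g = 1 − 1/A = 1 − 1/2.556 = 0.6088.
Known gains sum to 0.069 + 0.0686 + 0.0597 = 0.1973.
g_wv = 0.6088 − 0.1973 = 0.41.

0.41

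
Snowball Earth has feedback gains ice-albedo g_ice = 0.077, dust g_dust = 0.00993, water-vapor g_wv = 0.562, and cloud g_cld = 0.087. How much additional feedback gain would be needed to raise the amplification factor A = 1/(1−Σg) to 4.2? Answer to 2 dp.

Current total gain = 0.73593.
Target gain for A = 4.2: g* = 1 − 1/4.2 = 0.7619.
Additional gain needed = 0.7619 − 0.73593 = 0.03.

0.03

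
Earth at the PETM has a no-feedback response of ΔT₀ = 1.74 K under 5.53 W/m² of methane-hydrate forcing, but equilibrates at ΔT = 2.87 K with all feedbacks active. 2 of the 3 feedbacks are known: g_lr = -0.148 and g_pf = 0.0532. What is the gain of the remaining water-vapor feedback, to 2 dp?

0.49

Amplification A = ΔT/ΔT₀ = 2.87/1.74 = 1.649.
Total gain g = 1 − 1/A = 1 − 1/1.649 = 0.3936.
Known gains sum to -0.148 + 0.0532 = -0.0948.
g_wv = 0.3936 + 0.0948 = 0.49.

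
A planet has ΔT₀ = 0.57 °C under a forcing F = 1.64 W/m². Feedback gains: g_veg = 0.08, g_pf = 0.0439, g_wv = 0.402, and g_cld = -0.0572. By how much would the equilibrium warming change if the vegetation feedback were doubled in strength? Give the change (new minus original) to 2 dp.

0.19 °C

Original: g = 0.4687, ΔT = 0.57/(1−0.4687) = 1.0728 °C.
With doubled vegetation: g' = 0.5487, ΔT' = 0.57/(1−0.5487) = 1.2630 °C.
Change = 1.2630 − 1.0728 = 0.19 °C.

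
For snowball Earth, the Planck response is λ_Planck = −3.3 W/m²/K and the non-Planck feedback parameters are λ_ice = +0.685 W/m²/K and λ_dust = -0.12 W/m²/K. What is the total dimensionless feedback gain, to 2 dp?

0.17

Convert to gains: g_ice = 0.685/3.3 = 0.2076; g_dust = -0.12/3.3 = -0.03636.
Total gain g = 0.17124.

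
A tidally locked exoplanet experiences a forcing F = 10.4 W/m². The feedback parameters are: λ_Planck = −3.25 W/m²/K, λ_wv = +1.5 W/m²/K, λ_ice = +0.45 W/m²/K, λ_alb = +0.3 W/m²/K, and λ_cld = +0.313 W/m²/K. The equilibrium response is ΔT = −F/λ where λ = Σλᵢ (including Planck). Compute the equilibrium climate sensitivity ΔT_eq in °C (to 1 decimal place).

Net feedback parameter λ = (−3.25) + (+1.5) + (+0.45) + (+0.3) + (+0.313) = -0.687 W/m²/K.
ΔT = −F/λ = −10.4/(-0.687) = 15.1 °C.

15.1 °C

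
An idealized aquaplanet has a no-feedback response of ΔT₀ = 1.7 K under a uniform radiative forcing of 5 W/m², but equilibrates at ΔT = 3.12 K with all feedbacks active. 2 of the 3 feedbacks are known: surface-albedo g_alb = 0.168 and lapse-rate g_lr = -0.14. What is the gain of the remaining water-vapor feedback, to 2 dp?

Amplification A = ΔT/ΔT₀ = 3.12/1.7 = 1.835.
Total gain g = 1 − 1/A = 1 − 1/1.835 = 0.455.
Known gains sum to 0.168 − 0.14 = 0.028.
g_wv = 0.455 − 0.028 = 0.43.

0.43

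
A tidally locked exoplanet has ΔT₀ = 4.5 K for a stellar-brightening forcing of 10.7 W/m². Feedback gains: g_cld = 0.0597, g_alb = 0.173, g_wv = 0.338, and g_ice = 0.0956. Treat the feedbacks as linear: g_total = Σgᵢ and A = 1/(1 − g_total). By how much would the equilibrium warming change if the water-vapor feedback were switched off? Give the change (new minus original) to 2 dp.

-6.79 K

Original: g = 0.6663, ΔT = 4.5/(1−0.6663) = 13.4852 K.
Without water-vapor: g' = 0.3283, ΔT' = 4.5/(1−0.3283) = 6.6994 K.
Change = 6.6994 − 13.4852 = -6.79 K.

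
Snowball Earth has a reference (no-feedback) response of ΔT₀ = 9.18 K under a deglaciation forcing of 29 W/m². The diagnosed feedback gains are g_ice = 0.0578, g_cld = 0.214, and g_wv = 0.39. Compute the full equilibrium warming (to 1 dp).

27.1 K

Total gain g = 0.0578 + 0.214 + 0.39 = 0.6618.
Amplification A = 1/(1 − 0.6618) = 2.957.
ΔT = 9.18 × 2.957 = 27.1 K.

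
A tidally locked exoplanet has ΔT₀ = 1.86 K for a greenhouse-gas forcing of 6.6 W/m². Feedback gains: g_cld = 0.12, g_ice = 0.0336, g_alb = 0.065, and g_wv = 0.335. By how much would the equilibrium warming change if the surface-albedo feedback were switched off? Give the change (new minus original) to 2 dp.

-0.53 K

Original: g = 0.5536, ΔT = 1.86/(1−0.5536) = 4.1667 K.
Without surface-albedo: g' = 0.4886, ΔT' = 1.86/(1−0.4886) = 3.6371 K.
Change = 3.6371 − 4.1667 = -0.53 K.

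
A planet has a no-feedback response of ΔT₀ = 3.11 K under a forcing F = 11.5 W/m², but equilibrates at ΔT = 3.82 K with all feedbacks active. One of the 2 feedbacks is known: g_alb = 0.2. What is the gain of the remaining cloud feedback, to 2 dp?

-0.01

Amplification A = ΔT/ΔT₀ = 3.82/3.11 = 1.228.
Total gain g = 1 − 1/A = 1 − 1/1.228 = 0.1857.
The known gain is 0.2.
g_cld = 0.1857 − 0.2 = -0.01.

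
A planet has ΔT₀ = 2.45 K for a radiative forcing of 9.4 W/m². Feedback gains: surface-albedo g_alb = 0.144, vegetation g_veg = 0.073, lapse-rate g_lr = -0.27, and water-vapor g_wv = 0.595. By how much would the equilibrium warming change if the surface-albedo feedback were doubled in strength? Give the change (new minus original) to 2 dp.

2.45 K

Original: g = 0.542, ΔT = 2.45/(1−0.542) = 5.3493 K.
With doubled surface-albedo: g' = 0.686, ΔT' = 2.45/(1−0.686) = 7.8025 K.
Change = 7.8025 − 5.3493 = 2.45 K.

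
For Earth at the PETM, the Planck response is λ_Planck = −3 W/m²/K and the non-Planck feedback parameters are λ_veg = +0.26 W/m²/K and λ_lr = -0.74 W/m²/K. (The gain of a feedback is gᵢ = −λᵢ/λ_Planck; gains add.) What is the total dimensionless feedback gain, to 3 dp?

Convert to gains: g_veg = 0.26/3 = 0.08667; g_lr = -0.74/3 = -0.2467.
Total gain g = -0.16003.

-0.160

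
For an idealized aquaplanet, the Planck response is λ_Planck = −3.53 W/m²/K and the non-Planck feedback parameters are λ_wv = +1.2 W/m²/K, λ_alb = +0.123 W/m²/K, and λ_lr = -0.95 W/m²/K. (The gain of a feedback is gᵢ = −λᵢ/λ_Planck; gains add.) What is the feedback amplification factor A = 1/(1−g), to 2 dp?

Convert to gains: g_wv = 1.2/3.53 = 0.3399; g_alb = 0.123/3.53 = 0.03484; g_lr = -0.95/3.53 = -0.2691.
Total gain g = 0.10564.
A = 1/(1 − 0.10564) = 1.12.

1.12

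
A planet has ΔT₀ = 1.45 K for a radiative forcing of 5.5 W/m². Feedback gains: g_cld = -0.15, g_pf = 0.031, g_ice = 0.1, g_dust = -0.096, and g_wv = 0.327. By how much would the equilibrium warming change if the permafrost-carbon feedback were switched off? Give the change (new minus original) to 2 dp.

-0.07 K

Original: g = 0.212, ΔT = 1.45/(1−0.212) = 1.8401 K.
Without permafrost-carbon: g' = 0.181, ΔT' = 1.45/(1−0.181) = 1.7705 K.
Change = 1.7705 − 1.8401 = -0.07 K.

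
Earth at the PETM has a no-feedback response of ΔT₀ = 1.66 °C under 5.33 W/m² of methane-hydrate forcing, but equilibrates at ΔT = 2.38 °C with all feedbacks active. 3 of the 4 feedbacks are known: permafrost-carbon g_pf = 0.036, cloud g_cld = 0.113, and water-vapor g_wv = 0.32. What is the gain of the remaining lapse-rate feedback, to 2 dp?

-0.17

Amplification A = ΔT/ΔT₀ = 2.38/1.66 = 1.434.
Total gain g = 1 − 1/A = 1 − 1/1.434 = 0.3026.
Known gains sum to 0.036 + 0.113 + 0.32 = 0.469.
g_lr = 0.3026 − 0.469 = -0.17.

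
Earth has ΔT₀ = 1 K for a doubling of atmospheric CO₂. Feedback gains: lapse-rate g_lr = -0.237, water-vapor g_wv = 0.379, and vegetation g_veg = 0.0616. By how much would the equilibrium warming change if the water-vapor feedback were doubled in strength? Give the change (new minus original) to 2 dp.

Original: g = 0.2036, ΔT = 1/(1−0.2036) = 1.2557 K.
With doubled water-vapor: g' = 0.5826, ΔT' = 1/(1−0.5826) = 2.3958 K.
Change = 2.3958 − 1.2557 = 1.14 K.

1.14 K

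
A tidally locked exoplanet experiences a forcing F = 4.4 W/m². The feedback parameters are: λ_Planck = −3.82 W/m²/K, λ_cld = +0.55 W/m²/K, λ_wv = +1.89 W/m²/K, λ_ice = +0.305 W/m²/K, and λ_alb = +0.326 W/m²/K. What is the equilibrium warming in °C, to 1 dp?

5.9 °C

Net feedback parameter λ = (−3.82) + (+0.55) + (+1.89) + (+0.305) + (+0.326) = -0.749 W/m²/K.
ΔT = −F/λ = −4.4/(-0.749) = 5.9 °C.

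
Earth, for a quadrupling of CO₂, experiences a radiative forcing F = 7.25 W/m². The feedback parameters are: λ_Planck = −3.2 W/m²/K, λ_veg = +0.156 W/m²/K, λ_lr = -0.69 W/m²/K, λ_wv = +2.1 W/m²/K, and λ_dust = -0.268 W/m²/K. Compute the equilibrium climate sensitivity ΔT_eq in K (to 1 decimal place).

Net feedback parameter λ = (−3.2) + (+0.156) + (-0.69) + (+2.1) + (-0.268) = -1.902 W/m²/K.
ΔT = −F/λ = −7.25/(-1.902) = 3.8 K.

3.8 K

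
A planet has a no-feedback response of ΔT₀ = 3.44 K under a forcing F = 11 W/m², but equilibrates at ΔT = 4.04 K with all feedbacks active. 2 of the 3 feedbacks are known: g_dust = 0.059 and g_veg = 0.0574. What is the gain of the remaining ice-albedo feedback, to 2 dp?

0.03

Amplification A = ΔT/ΔT₀ = 4.04/3.44 = 1.174.
Total gain g = 1 − 1/A = 1 − 1/1.174 = 0.1482.
Known gains sum to 0.059 + 0.0574 = 0.1164.
g_ice = 0.1482 − 0.1164 = 0.03.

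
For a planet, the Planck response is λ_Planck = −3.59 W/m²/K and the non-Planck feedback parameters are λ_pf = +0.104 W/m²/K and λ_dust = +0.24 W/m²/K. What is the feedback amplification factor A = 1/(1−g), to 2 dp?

1.11

Convert to gains: g_pf = 0.104/3.59 = 0.02897; g_dust = 0.24/3.59 = 0.06685.
Total gain g = 0.09582.
A = 1/(1 − 0.09582) = 1.11.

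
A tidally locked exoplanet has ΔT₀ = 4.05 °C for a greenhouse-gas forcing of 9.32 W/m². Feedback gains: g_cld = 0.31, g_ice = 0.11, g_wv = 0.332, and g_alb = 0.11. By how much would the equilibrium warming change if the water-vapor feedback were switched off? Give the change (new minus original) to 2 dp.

-20.73 °C

Original: g = 0.862, ΔT = 4.05/(1−0.862) = 29.3478 °C.
Without water-vapor: g' = 0.53, ΔT' = 4.05/(1−0.53) = 8.6170 °C.
Change = 8.6170 − 29.3478 = -20.73 °C.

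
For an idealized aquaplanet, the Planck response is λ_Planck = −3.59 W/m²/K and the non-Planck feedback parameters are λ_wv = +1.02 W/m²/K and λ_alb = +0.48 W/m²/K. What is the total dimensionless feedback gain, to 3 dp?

0.418

Convert to gains: g_wv = 1.02/3.59 = 0.2841; g_alb = 0.48/3.59 = 0.1337.
Total gain g = 0.4178.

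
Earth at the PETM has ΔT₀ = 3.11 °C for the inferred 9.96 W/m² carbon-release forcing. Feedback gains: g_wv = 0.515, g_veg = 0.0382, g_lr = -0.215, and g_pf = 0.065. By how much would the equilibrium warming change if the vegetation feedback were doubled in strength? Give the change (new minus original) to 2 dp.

0.36 °C

Original: g = 0.4032, ΔT = 3.11/(1−0.4032) = 5.2111 °C.
With doubled vegetation: g' = 0.4414, ΔT' = 3.11/(1−0.4414) = 5.5675 °C.
Change = 5.5675 − 5.2111 = 0.36 °C.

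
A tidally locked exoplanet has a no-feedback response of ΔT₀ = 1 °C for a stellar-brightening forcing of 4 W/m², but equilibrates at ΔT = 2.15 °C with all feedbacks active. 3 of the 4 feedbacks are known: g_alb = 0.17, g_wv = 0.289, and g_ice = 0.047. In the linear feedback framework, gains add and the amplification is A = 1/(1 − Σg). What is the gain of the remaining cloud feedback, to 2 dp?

0.03

Amplification A = ΔT/ΔT₀ = 2.15/1 = 2.15.
Total gain g = 1 − 1/A = 1 − 1/2.15 = 0.5349.
Known gains sum to 0.17 + 0.289 + 0.047 = 0.506.
g_cld = 0.5349 − 0.506 = 0.03.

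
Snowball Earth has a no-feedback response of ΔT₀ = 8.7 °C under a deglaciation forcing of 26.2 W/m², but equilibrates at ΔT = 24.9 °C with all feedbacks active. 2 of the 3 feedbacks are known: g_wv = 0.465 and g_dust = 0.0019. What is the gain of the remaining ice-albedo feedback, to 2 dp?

Amplification A = ΔT/ΔT₀ = 24.9/8.7 = 2.862.
Total gain g = 1 − 1/A = 1 − 1/2.862 = 0.6506.
Known gains sum to 0.465 + 0.0019 = 0.4669.
g_ice = 0.6506 − 0.4669 = 0.18.

0.18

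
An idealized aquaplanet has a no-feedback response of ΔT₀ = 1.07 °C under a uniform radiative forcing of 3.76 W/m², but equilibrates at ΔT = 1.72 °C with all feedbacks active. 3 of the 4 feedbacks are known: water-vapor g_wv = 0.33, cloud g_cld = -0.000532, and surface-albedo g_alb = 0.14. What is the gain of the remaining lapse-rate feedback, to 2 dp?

-0.09

Amplification A = ΔT/ΔT₀ = 1.72/1.07 = 1.607.
Total gain g = 1 − 1/A = 1 − 1/1.607 = 0.3777.
Known gains sum to 0.33 − 0.000532 + 0.14 = 0.469468.
g_lr = 0.3777 − 0.469468 = -0.09.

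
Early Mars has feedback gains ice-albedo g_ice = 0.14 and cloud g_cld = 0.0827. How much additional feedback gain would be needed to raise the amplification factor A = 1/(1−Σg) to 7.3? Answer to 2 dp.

0.64

Current total gain = 0.2227.
Target gain for A = 7.3: g* = 1 − 1/7.3 = 0.863.
Additional gain needed = 0.863 − 0.2227 = 0.64.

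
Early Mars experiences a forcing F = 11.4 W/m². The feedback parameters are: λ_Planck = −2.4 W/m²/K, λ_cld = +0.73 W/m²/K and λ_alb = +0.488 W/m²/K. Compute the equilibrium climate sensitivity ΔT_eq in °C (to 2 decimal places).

9.64 °C

Net feedback parameter λ = (−2.4) + (+0.73) + (+0.488) = -1.182 W/m²/K.
ΔT = −F/λ = −11.4/(-1.182) = 9.64 °C.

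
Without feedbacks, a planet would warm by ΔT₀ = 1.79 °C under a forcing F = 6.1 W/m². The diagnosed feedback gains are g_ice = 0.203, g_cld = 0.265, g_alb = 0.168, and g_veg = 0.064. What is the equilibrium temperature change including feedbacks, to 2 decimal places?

Total gain g = 0.203 + 0.265 + 0.168 + 0.064 = 0.7.
Amplification A = 1/(1 − 0.7) = 3.333.
ΔT = 1.79 × 3.333 = 5.97 °C.

5.97 °C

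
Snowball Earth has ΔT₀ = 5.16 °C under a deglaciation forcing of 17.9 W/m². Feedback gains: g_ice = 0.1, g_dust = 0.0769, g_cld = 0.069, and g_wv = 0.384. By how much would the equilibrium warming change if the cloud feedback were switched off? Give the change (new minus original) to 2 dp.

-2.19 °C

Original: g = 0.6299, ΔT = 5.16/(1−0.6299) = 13.9422 °C.
Without cloud: g' = 0.5609, ΔT' = 5.16/(1−0.5609) = 11.7513 °C.
Change = 11.7513 − 13.9422 = -2.19 °C.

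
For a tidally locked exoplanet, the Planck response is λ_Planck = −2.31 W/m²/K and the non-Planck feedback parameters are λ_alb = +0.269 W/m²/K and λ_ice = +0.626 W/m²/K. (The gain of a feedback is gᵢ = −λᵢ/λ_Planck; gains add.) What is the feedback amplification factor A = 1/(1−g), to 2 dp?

1.63

Convert to gains: g_alb = 0.269/2.31 = 0.1165; g_ice = 0.626/2.31 = 0.271.
Total gain g = 0.3875.
A = 1/(1 − 0.3875) = 1.63.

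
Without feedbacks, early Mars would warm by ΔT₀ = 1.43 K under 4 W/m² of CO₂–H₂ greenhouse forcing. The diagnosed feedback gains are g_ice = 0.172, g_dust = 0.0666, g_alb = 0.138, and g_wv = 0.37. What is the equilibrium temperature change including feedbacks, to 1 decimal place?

5.6 K

Total gain g = 0.172 + 0.0666 + 0.138 + 0.37 = 0.7466.
Amplification A = 1/(1 − 0.7466) = 3.946.
ΔT = 1.43 × 3.946 = 5.6 K.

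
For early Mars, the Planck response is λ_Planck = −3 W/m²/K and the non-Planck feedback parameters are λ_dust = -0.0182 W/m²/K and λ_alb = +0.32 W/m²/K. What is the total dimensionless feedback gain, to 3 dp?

0.101

Convert to gains: g_dust = -0.0182/3 = -0.006067; g_alb = 0.32/3 = 0.1067.
Total gain g = 0.100633.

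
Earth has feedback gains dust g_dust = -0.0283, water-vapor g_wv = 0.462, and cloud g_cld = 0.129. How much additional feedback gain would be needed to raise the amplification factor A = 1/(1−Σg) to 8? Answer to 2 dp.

0.31

Current total gain = 0.5627.
Target gain for A = 8: g* = 1 − 1/8 = 0.875.
Additional gain needed = 0.875 − 0.5627 = 0.31.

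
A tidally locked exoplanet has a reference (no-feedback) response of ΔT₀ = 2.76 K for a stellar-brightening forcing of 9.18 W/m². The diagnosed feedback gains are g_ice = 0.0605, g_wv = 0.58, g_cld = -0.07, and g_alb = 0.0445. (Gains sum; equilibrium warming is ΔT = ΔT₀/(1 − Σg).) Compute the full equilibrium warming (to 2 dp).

Total gain g = 0.0605 + 0.58 − 0.07 + 0.0445 = 0.615.
Amplification A = 1/(1 − 0.615) = 2.597.
ΔT = 2.76 × 2.597 = 7.17 K.

7.17 K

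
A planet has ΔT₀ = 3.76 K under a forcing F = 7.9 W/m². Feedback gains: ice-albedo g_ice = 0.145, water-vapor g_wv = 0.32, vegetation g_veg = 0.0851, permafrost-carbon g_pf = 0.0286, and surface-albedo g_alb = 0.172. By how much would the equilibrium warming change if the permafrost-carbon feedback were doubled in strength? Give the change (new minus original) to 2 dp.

1.95 K

Original: g = 0.7507, ΔT = 3.76/(1−0.7507) = 15.0822 K.
With doubled permafrost-carbon: g' = 0.7793, ΔT' = 3.76/(1−0.7793) = 17.0367 K.
Change = 17.0367 − 15.0822 = 1.95 K.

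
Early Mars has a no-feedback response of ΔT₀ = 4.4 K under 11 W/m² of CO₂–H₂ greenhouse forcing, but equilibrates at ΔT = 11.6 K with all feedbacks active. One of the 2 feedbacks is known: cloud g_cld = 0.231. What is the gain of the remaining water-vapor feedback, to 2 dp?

Amplification A = ΔT/ΔT₀ = 11.6/4.4 = 2.636.
Total gain g = 1 − 1/A = 1 − 1/2.636 = 0.6206.
The known gain is 0.231.
g_wv = 0.6206 − 0.231 = 0.39.

0.39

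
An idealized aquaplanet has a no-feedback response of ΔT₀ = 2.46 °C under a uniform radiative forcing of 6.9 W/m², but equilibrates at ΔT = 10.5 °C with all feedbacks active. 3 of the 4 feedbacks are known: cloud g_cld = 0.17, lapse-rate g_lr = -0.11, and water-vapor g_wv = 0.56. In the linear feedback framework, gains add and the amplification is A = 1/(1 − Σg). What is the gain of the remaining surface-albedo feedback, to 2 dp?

0.15

Amplification A = ΔT/ΔT₀ = 10.5/2.46 = 4.268.
Total gain g = 1 − 1/A = 1 − 1/4.268 = 0.7657.
Known gains sum to 0.17 − 0.11 + 0.56 = 0.62.
g_alb = 0.7657 − 0.62 = 0.15.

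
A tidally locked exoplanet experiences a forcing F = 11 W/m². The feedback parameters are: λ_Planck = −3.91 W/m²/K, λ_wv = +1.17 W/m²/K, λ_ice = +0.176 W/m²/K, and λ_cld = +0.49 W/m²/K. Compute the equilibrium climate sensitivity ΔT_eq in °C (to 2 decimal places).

Net feedback parameter λ = (−3.91) + (+1.17) + (+0.176) + (+0.49) = -2.074 W/m²/K.
ΔT = −F/λ = −11/(-2.074) = 5.30 °C.

5.30 °C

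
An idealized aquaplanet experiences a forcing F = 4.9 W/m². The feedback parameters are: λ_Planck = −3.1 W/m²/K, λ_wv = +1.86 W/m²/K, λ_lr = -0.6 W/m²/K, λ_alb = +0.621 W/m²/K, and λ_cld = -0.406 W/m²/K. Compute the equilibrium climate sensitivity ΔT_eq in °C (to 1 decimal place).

3.0 °C

Net feedback parameter λ = (−3.1) + (+1.86) + (-0.6) + (+0.621) + (-0.406) = -1.625 W/m²/K.
ΔT = −F/λ = −4.9/(-1.625) = 3.0 °C.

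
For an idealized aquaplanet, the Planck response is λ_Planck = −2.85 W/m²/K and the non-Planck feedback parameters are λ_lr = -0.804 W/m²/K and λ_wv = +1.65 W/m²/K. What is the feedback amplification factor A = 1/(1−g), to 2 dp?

Convert to gains: g_lr = -0.804/2.85 = -0.2821; g_wv = 1.65/2.85 = 0.5789.
Total gain g = 0.2968.
A = 1/(1 − 0.2968) = 1.42.

1.42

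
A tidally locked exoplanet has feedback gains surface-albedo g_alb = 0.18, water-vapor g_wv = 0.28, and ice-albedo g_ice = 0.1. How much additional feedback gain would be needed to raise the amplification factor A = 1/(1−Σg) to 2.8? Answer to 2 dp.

0.08

Current total gain = 0.56.
Target gain for A = 2.8: g* = 1 − 1/2.8 = 0.6429.
Additional gain needed = 0.6429 − 0.56 = 0.08.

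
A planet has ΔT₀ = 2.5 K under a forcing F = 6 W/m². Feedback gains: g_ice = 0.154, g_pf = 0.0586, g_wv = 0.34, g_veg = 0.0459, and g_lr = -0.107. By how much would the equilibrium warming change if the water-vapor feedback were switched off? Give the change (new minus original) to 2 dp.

Original: g = 0.4915, ΔT = 2.5/(1−0.4915) = 4.9164 K.
Without water-vapor: g' = 0.1515, ΔT' = 2.5/(1−0.1515) = 2.9464 K.
Change = 2.9464 − 4.9164 = -1.97 K.

-1.97 K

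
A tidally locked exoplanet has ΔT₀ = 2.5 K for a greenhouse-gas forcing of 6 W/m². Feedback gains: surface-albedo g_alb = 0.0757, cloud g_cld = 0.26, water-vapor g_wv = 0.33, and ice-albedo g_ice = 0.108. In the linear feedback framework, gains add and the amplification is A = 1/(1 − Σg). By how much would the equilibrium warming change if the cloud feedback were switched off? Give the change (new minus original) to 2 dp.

-5.91 K

Original: g = 0.7737, ΔT = 2.5/(1−0.7737) = 11.0473 K.
Without cloud: g' = 0.5137, ΔT' = 2.5/(1−0.5137) = 5.1409 K.
Change = 5.1409 − 11.0473 = -5.91 K.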